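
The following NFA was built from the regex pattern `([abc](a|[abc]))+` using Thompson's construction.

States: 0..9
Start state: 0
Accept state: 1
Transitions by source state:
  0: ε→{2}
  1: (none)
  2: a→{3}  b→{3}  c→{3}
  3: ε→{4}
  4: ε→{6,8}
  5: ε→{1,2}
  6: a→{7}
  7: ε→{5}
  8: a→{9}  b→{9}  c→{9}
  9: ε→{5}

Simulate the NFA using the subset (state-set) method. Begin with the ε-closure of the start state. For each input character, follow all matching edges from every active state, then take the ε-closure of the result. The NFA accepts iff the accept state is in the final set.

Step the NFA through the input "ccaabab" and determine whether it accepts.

Answer: REJECT

Steps:
start: ε-closure({0}) = {0,2}
'c' @ 1: {3,4,6,8}
'c' @ 2: {1,2,5,9}  ✓accept
'a' @ 3: {3,4,6,8}
'a' @ 4: {1,2,5,7,9}  ✓accept
'b' @ 5: {3,4,6,8}
'a' @ 6: {1,2,5,7,9}  ✓accept
'b' @ 7: {3,4,6,8}
end set {3,4,6,8} — state 1 not in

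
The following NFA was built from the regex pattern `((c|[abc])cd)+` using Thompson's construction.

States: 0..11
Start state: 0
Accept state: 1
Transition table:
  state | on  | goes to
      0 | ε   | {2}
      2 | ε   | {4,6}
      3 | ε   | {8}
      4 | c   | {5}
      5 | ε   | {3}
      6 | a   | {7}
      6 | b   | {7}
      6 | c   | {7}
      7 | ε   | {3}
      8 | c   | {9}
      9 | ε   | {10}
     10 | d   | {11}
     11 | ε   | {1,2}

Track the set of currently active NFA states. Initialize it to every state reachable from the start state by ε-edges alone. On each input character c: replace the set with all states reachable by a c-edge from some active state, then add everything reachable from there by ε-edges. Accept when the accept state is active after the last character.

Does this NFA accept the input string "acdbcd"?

Answer: ACCEPT

Steps:
S₀ = ε-closure({0}) = {0,2,4,6}
'a' @ 1: {3,7,8}
'c' @ 2: {9,10}
'd' @ 3: {1,2,4,6,11}  ✓accept
'b' @ 4: {3,7,8}
'c' @ 5: {9,10}
'd' @ 6: {1,2,4,6,11}  ✓accept
end set {1,2,4,6,11} — state 1 in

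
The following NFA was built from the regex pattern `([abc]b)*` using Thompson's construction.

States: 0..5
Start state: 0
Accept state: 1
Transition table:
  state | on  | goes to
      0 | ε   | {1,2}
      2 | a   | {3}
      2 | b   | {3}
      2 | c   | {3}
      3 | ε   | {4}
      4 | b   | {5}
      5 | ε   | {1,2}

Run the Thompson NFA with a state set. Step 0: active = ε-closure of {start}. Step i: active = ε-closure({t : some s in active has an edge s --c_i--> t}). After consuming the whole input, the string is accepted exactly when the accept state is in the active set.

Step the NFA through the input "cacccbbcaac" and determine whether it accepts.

Answer: REJECT

Trace:
initial (ε-close {0}): {0,1,2}
'c' @ 1: {3,4}
'a' @ 2: {}  — no active states
rest 'cccbbcaac' ignored (set empty)
after full input: {}  (accept=1 not in)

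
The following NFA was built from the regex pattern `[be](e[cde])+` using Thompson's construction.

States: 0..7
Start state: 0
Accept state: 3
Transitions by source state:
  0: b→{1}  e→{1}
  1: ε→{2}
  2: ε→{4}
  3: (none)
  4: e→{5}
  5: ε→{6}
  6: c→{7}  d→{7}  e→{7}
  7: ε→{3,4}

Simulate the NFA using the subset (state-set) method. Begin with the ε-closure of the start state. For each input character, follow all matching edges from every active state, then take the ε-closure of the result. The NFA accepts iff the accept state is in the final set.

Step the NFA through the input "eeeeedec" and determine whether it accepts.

Answer: REJECT

Trace:
start: ε-closure({0}) = {0}
'e' @ 1: {1,2,4}
'e' @ 2: {5,6}
'e' @ 3: {3,4,7}  ✓accept
'e' @ 4: {5,6}
'e' @ 5: {3,4,7}  ✓accept
'd' @ 6: {}  — dead — no transitions
rest 'ec' ignored (set empty)
after full input: {}  (accept=3 not in)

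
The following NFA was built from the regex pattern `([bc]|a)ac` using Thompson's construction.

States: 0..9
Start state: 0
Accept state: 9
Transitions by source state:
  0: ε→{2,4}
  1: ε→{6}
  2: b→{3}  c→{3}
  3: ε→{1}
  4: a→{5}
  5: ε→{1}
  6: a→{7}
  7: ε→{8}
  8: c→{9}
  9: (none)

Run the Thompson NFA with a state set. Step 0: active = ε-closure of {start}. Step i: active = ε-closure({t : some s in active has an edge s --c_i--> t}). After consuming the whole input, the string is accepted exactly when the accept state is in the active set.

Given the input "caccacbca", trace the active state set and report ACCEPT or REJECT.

initial (ε-close {0}): {0,2,4}
'c' @ 1: {1,3,6}
'a' @ 2: {7,8}
'c' @ 3: {9}  [accepting]
'c' @ 4: {}  — state set empty
rest 'acbca' ignored (set empty)
after full input: {}  (accept=9 not in)

Answer: REJECT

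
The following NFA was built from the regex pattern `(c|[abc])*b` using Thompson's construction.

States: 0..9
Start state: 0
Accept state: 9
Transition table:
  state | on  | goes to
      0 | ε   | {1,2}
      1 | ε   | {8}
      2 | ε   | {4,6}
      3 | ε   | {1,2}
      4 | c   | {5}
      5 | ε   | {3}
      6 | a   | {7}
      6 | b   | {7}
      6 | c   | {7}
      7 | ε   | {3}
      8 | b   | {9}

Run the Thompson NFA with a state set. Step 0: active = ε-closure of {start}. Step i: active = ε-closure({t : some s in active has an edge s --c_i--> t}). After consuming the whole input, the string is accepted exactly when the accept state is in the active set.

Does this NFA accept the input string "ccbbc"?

Answer: REJECT

Derivation:
S₀ = ε-closure({0}) = {0,1,2,4,6,8}
'c' @ 1: {1,2,3,4,5,6,7,8}
'c' @ 2: {1,2,3,4,5,6,7,8}
'b' @ 3: {1,2,3,4,6,7,8,9}  [accepting]
'b' @ 4: {1,2,3,4,6,7,8,9}  [accepting]
'c' @ 5: {1,2,3,4,5,6,7,8}
end set {1,2,3,4,5,6,7,8} — state 9 not in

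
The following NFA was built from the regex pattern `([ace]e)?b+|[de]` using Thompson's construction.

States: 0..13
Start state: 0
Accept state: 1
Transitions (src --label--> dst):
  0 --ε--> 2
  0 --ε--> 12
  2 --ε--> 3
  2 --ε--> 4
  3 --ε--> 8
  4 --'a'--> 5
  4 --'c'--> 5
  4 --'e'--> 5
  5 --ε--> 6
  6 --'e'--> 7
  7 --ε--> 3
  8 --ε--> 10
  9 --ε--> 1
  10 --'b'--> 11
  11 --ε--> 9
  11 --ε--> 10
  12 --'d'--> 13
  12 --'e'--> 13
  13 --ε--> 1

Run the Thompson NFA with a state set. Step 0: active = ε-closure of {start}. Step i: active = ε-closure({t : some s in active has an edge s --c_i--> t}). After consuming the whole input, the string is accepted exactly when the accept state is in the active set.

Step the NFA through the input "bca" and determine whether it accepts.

start: ε-closure({0}) = {0,2,3,4,8,10,12}
'b' @ 1: {1,9,10,11}  (accept∈set)
'c' @ 2: {}  — no active states
rest 'a' ignored (set empty)
after full input: {}  (accept=1 not in)

Answer: REJECT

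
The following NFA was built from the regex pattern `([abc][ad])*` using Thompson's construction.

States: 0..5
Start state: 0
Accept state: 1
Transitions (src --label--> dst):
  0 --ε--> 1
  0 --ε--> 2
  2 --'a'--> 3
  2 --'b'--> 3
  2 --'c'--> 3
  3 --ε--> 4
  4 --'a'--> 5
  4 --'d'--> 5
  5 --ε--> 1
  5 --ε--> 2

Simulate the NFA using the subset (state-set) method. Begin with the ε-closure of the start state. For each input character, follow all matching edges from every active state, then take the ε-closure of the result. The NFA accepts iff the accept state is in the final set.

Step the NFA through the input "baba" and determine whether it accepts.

initial (ε-close {0}): {0,1,2}
'b' @ 1: {3,4}
'a' @ 2: {1,2,5}  (accept∈set)
'b' @ 3: {3,4}
'a' @ 4: {1,2,5}  (accept∈set)
end set {1,2,5} — state 1 in

Answer: ACCEPT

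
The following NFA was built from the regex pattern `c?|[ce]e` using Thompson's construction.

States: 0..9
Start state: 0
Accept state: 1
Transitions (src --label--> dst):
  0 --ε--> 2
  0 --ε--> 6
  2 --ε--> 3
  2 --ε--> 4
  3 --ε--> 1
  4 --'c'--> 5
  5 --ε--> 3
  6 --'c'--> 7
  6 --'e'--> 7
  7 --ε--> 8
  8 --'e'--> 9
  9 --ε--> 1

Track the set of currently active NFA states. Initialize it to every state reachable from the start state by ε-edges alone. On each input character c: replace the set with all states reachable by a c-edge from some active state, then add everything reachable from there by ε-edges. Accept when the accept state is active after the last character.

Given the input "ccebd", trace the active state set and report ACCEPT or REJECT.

start: ε-closure({0}) = {0,1,2,3,4,6}
'c' @ 1: {1,3,5,7,8}  ✓accept
'c' @ 2: {}  — state set empty
rest 'ebd' ignored (set empty)
end set {} — state 1 not in

Answer: REJECT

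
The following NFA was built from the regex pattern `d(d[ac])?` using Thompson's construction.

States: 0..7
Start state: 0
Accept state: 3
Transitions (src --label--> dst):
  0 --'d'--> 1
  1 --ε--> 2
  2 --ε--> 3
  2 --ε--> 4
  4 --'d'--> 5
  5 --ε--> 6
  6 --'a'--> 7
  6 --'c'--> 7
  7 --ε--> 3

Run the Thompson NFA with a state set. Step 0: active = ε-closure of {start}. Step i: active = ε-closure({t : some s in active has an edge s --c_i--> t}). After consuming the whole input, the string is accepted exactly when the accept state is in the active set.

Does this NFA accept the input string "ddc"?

Answer: ACCEPT

Steps:
S₀ = ε-closure({0}) = {0}
'd' @ 1: {1,2,3,4}  (accept∈set)
'd' @ 2: {5,6}
'c' @ 3: {3,7}  (accept∈set)
after full input: {3,7}  (accept=3 in)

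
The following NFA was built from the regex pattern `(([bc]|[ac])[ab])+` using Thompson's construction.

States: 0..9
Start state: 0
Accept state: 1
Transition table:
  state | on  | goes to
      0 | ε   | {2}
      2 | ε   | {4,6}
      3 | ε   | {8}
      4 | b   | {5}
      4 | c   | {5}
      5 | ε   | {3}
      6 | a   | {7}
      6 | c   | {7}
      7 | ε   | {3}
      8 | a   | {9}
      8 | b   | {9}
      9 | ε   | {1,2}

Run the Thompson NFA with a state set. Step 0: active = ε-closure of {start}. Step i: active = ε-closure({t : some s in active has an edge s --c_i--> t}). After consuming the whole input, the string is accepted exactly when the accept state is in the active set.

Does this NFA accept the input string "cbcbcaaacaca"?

S₀ = ε-closure({0}) = {0,2,4,6}
'c' @ 1: {3,5,7,8}
'b' @ 2: {1,2,4,6,9}  (accept∈set)
'c' @ 3: {3,5,7,8}
'b' @ 4: {1,2,4,6,9}  (accept∈set)
'c' @ 5: {3,5,7,8}
'a' @ 6: {1,2,4,6,9}  (accept∈set)
'a' @ 7: {3,7,8}
'a' @ 8: {1,2,4,6,9}  (accept∈set)
'c' @ 9: {3,5,7,8}
'a' @ 10: {1,2,4,6,9}  (accept∈set)
'c' @ 11: {3,5,7,8}
'a' @ 12: {1,2,4,6,9}  (accept∈set)
after full input: {1,2,4,6,9}  (accept=1 in)

Answer: ACCEPT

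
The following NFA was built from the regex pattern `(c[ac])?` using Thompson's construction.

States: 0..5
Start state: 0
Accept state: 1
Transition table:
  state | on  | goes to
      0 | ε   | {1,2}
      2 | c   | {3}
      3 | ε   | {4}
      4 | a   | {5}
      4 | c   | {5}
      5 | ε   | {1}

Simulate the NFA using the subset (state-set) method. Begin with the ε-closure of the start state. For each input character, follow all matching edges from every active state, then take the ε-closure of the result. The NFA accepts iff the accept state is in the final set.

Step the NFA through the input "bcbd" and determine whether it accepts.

initial (ε-close {0}): {0,1,2}
'b' @ 1: {}  — state set empty
rest 'cbd' ignored (set empty)
end set {} — state 1 not in

Answer: REJECT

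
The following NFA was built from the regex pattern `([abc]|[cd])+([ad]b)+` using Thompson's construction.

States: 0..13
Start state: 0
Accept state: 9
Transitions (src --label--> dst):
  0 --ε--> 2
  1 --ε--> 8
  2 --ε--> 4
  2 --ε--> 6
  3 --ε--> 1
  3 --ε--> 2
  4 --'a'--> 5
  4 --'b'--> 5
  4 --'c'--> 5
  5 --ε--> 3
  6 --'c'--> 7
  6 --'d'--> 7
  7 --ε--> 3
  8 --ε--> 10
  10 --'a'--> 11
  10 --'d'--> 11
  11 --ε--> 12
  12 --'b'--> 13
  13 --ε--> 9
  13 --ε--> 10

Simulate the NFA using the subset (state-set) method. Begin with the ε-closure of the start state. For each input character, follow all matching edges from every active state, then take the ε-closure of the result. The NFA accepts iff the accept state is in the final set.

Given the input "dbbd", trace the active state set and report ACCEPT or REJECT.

Answer: REJECT

Steps:
start: ε-closure({0}) = {0,2,4,6}
'd' @ 1: {1,2,3,4,6,7,8,10}
'b' @ 2: {1,2,3,4,5,6,8,10}
'b' @ 3: {1,2,3,4,5,6,8,10}
'd' @ 4: {1,2,3,4,6,7,8,10,11,12}
after full input: {1,2,3,4,6,7,8,10,11,12}  (accept=9 not in)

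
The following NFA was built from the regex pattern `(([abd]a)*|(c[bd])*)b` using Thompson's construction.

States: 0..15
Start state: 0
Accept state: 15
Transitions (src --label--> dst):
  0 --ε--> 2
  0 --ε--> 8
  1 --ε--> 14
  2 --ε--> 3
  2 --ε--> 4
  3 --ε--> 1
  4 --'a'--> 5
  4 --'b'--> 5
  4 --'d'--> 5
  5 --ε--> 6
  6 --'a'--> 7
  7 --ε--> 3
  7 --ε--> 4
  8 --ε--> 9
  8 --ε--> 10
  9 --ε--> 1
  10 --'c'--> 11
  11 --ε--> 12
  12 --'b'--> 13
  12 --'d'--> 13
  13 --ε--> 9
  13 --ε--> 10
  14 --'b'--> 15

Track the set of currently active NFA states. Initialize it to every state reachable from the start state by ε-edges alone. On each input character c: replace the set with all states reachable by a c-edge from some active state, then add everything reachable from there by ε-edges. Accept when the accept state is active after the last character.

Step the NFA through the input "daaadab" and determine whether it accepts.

Answer: ACCEPT

Steps:
start: ε-closure({0}) = {0,1,2,3,4,8,9,10,14}
'd' @ 1: {5,6}
'a' @ 2: {1,3,4,7,14}
'a' @ 3: {5,6}
'a' @ 4: {1,3,4,7,14}
'd' @ 5: {5,6}
'a' @ 6: {1,3,4,7,14}
'b' @ 7: {5,6,15}  [accepting]
after full input: {5,6,15}  (accept=15 in)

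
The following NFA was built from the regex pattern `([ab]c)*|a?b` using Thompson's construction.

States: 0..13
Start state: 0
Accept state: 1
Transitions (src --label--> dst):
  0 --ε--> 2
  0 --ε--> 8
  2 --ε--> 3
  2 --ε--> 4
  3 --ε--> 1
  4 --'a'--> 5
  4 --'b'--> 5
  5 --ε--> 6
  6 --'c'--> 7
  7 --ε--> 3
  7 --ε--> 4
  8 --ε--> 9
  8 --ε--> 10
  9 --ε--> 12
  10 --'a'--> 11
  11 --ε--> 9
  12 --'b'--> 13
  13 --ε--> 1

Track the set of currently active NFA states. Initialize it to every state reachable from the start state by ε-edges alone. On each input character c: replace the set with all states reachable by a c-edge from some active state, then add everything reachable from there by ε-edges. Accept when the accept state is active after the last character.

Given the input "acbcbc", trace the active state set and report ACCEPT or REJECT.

Answer: ACCEPT

Derivation:
start: ε-closure({0}) = {0,1,2,3,4,8,9,10,12}
'a' @ 1: {5,6,9,11,12}
'c' @ 2: {1,3,4,7}  (accept∈set)
'b' @ 3: {5,6}
'c' @ 4: {1,3,4,7}  (accept∈set)
'b' @ 5: {5,6}
'c' @ 6: {1,3,4,7}  (accept∈set)
end set {1,3,4,7} — state 1 in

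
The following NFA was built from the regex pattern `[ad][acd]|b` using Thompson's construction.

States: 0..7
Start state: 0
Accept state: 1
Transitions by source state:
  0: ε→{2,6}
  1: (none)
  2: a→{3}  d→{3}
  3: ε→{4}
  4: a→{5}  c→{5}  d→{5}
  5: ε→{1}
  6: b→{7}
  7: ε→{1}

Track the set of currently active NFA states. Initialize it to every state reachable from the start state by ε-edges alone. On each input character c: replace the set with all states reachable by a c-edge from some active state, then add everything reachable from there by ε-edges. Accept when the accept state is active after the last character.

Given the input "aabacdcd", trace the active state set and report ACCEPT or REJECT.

Answer: REJECT

Derivation:
start: ε-closure({0}) = {0,2,6}
'a' @ 1: {3,4}
'a' @ 2: {1,5}  (accept∈set)
'b' @ 3: {}  — state set empty
rest 'acdcd' ignored (set empty)
final: {}; accept 1 not in set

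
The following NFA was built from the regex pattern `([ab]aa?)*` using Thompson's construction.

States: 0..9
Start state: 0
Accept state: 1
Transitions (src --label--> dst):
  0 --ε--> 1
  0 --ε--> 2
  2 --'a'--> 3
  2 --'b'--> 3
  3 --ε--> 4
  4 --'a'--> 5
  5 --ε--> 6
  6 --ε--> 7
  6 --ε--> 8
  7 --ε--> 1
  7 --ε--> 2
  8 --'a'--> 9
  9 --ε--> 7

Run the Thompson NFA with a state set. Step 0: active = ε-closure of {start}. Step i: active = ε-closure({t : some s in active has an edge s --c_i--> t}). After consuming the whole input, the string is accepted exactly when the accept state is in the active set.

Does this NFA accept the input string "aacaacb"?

Answer: REJECT

Derivation:
S₀ = ε-closure({0}) = {0,1,2}
'a' @ 1: {3,4}
'a' @ 2: {1,2,5,6,7,8}  [accepting]
'c' @ 3: {}  — no active states
rest 'aacb' ignored (set empty)
after full input: {}  (accept=1 not in)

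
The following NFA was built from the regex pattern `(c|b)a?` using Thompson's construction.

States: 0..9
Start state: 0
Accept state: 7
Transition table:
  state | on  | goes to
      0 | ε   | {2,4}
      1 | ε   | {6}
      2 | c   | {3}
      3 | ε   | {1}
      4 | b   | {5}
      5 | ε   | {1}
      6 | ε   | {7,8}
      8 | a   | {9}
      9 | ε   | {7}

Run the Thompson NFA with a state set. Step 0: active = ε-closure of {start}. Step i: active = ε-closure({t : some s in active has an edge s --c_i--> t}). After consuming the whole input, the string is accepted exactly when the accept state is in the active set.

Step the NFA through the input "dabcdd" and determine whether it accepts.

start: ε-closure({0}) = {0,2,4}
'd' @ 1: {}  — no active states
rest 'abcdd' ignored (set empty)
final: {}; accept 7 not in set

Answer: REJECT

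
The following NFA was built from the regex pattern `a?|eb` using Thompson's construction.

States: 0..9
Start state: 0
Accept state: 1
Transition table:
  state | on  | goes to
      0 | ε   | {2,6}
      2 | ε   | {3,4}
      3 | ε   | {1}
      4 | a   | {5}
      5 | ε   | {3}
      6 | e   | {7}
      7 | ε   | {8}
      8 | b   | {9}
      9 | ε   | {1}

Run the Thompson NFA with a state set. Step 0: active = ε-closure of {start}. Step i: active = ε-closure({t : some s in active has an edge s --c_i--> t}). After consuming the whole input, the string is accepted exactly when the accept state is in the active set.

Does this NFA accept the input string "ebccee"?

Answer: REJECT

Trace:
start: ε-closure({0}) = {0,1,2,3,4,6}
'e' @ 1: {7,8}
'b' @ 2: {1,9}  [accepting]
'c' @ 3: {}  — state set empty
rest 'cee' ignored (set empty)
final: {}; accept 1 not in set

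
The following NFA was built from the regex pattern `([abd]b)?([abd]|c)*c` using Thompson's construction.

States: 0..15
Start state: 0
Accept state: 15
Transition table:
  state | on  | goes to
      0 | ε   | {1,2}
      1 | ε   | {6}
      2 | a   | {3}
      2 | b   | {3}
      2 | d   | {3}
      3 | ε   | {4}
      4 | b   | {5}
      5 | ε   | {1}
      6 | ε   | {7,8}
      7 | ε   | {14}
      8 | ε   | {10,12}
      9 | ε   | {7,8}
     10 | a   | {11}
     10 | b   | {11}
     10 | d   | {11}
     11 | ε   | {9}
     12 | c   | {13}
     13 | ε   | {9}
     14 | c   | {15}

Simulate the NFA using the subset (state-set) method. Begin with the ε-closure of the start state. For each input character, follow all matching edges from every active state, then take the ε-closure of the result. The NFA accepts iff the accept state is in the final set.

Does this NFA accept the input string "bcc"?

Answer: ACCEPT

Trace:
initial (ε-close {0}): {0,1,2,6,7,8,10,12,14}
'b' @ 1: {3,4,7,8,9,10,11,12,14}
'c' @ 2: {7,8,9,10,12,13,14,15}  [accepting]
'c' @ 3: {7,8,9,10,12,13,14,15}  [accepting]
end set {7,8,9,10,12,13,14,15} — state 15 in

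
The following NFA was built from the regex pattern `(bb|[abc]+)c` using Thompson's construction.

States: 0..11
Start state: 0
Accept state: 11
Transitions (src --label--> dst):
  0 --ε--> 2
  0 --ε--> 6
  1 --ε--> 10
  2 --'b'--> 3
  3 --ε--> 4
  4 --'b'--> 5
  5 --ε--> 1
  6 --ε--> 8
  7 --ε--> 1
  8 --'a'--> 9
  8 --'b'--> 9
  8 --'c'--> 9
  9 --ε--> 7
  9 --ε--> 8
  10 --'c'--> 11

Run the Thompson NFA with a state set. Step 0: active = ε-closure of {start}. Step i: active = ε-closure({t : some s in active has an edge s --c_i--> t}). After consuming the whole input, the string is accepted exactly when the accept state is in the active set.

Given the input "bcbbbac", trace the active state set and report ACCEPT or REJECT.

S₀ = ε-closure({0}) = {0,2,6,8}
'b' @ 1: {1,3,4,7,8,9,10}
'c' @ 2: {1,7,8,9,10,11}  (accept∈set)
'b' @ 3: {1,7,8,9,10}
'b' @ 4: {1,7,8,9,10}
'b' @ 5: {1,7,8,9,10}
'a' @ 6: {1,7,8,9,10}
'c' @ 7: {1,7,8,9,10,11}  (accept∈set)
after full input: {1,7,8,9,10,11}  (accept=11 in)

Answer: ACCEPT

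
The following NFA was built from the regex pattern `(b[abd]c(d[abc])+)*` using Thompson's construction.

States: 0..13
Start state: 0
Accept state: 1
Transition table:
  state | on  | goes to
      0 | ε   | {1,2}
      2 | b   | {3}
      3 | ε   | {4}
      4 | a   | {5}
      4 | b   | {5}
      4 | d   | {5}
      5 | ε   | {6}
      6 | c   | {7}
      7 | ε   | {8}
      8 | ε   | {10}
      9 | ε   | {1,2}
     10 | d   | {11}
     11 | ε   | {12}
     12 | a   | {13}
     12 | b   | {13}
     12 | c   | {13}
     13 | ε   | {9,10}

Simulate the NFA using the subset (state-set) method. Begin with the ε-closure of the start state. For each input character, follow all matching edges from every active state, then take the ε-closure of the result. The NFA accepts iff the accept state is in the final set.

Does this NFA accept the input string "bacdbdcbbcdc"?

Answer: ACCEPT

Derivation:
S₀ = ε-closure({0}) = {0,1,2}
'b' @ 1: {3,4}
'a' @ 2: {5,6}
'c' @ 3: {7,8,10}
'd' @ 4: {11,12}
'b' @ 5: {1,2,9,10,13}  [accepting]
'd' @ 6: {11,12}
'c' @ 7: {1,2,9,10,13}  [accepting]
'b' @ 8: {3,4}
'b' @ 9: {5,6}
'c' @ 10: {7,8,10}
'd' @ 11: {11,12}
'c' @ 12: {1,2,9,10,13}  [accepting]
after full input: {1,2,9,10,13}  (accept=1 in)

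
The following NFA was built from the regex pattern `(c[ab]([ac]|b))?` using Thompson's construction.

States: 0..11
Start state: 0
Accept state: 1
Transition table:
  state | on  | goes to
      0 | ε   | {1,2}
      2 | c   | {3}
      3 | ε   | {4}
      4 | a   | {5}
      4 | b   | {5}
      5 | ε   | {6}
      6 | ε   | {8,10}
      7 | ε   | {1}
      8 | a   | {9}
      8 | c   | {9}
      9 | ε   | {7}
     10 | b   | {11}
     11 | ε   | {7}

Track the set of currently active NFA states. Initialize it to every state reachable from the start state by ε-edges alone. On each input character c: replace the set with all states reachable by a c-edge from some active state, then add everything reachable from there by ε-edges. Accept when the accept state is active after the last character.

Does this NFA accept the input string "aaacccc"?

Answer: REJECT

Steps:
start: ε-closure({0}) = {0,1,2}
'a' @ 1: {}  — dead — no transitions
rest 'aacccc' ignored (set empty)
after full input: {}  (accept=1 not in)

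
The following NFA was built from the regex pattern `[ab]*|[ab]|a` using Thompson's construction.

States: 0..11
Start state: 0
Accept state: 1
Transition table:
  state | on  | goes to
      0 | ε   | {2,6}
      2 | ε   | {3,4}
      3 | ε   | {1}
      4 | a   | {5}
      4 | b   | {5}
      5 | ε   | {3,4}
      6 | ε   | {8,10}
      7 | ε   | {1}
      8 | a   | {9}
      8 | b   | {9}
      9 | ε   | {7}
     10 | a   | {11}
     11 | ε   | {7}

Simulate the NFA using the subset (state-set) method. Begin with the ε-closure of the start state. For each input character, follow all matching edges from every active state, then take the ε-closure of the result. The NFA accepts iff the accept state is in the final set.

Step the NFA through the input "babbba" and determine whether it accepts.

start: ε-closure({0}) = {0,1,2,3,4,6,8,10}
'b' @ 1: {1,3,4,5,7,9}  (accept∈set)
'a' @ 2: {1,3,4,5}  (accept∈set)
'b' @ 3: {1,3,4,5}  (accept∈set)
'b' @ 4: {1,3,4,5}  (accept∈set)
'b' @ 5: {1,3,4,5}  (accept∈set)
'a' @ 6: {1,3,4,5}  (accept∈set)
after full input: {1,3,4,5}  (accept=1 in)

Answer: ACCEPT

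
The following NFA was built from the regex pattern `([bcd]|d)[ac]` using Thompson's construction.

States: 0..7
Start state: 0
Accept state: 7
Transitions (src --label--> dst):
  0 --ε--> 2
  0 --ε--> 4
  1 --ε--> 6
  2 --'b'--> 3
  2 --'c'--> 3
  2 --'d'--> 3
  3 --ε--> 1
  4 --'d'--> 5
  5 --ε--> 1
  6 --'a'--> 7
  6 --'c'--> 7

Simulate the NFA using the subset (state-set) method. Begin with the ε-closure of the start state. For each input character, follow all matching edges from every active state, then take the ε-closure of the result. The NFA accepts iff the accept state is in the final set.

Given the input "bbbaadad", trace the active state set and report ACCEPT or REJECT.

initial (ε-close {0}): {0,2,4}
'b' @ 1: {1,3,6}
'b' @ 2: {}  — no active states
rest 'baadad' ignored (set empty)
after full input: {}  (accept=7 not in)

Answer: REJECT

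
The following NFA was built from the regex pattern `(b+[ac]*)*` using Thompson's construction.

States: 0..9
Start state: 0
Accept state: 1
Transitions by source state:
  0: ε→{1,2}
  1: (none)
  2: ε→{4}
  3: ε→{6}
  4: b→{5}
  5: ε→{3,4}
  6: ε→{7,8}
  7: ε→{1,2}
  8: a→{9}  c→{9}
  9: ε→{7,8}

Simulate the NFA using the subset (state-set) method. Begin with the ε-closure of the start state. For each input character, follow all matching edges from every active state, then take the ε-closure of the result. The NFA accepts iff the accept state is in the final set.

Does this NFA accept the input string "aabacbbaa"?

initial (ε-close {0}): {0,1,2,4}
'a' @ 1: {}  — dead — no transitions
rest 'abacbbaa' ignored (set empty)
final: {}; accept 1 not in set

Answer: REJECT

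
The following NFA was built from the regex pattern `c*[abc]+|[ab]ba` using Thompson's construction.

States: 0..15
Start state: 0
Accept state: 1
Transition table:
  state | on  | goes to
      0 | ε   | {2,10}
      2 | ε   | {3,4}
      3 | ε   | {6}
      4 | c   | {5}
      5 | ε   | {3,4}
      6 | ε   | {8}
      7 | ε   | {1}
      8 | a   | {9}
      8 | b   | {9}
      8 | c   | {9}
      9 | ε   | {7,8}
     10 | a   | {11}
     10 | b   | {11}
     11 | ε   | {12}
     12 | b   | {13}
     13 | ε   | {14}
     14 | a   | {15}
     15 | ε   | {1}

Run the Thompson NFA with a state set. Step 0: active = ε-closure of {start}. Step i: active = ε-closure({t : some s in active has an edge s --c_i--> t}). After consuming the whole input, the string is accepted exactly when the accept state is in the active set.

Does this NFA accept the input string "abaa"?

Answer: ACCEPT

Trace:
start: ε-closure({0}) = {0,2,3,4,6,8,10}
'a' @ 1: {1,7,8,9,11,12}  [accepting]
'b' @ 2: {1,7,8,9,13,14}  [accepting]
'a' @ 3: {1,7,8,9,15}  [accepting]
'a' @ 4: {1,7,8,9}  [accepting]
after full input: {1,7,8,9}  (accept=1 in)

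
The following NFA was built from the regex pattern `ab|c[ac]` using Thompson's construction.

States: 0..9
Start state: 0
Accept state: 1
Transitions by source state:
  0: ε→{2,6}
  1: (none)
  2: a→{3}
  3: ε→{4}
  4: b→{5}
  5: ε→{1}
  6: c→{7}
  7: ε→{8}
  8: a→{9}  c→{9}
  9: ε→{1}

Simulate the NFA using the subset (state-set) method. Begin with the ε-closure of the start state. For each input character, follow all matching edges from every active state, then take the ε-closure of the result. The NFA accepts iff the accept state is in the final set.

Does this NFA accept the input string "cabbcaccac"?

Answer: REJECT

Trace:
initial (ε-close {0}): {0,2,6}
'c' @ 1: {7,8}
'a' @ 2: {1,9}  [accepting]
'b' @ 3: {}  — no active states
rest 'bcaccac' ignored (set empty)
after full input: {}  (accept=1 not in)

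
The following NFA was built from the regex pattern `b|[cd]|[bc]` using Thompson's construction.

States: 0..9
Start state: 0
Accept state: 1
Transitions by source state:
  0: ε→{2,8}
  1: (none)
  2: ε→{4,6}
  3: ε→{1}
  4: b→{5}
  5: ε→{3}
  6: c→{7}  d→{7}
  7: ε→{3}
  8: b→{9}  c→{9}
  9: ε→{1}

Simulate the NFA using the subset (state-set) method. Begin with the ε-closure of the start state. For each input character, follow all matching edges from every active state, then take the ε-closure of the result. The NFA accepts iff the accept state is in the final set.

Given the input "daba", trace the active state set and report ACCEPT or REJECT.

S₀ = ε-closure({0}) = {0,2,4,6,8}
'd' @ 1: {1,3,7}  [accepting]
'a' @ 2: {}  — dead — no transitions
rest 'ba' ignored (set empty)
final: {}; accept 1 not in set

Answer: REJECT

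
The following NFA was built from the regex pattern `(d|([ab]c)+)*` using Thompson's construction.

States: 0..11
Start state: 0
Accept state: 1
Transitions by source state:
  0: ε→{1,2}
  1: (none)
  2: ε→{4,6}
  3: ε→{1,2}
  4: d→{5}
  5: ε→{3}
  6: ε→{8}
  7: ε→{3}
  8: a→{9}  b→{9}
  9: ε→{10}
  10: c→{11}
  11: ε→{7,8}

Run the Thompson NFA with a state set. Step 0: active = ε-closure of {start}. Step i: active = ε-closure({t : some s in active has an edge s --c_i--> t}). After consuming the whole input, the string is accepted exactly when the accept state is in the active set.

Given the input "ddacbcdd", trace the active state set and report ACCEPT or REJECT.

Answer: ACCEPT

Trace:
initial (ε-close {0}): {0,1,2,4,6,8}
'd' @ 1: {1,2,3,4,5,6,8}  ✓accept
'd' @ 2: {1,2,3,4,5,6,8}  ✓accept
'a' @ 3: {9,10}
'c' @ 4: {1,2,3,4,6,7,8,11}  ✓accept
'b' @ 5: {9,10}
'c' @ 6: {1,2,3,4,6,7,8,11}  ✓accept
'd' @ 7: {1,2,3,4,5,6,8}  ✓accept
'd' @ 8: {1,2,3,4,5,6,8}  ✓accept
final: {1,2,3,4,5,6,8}; accept 1 in set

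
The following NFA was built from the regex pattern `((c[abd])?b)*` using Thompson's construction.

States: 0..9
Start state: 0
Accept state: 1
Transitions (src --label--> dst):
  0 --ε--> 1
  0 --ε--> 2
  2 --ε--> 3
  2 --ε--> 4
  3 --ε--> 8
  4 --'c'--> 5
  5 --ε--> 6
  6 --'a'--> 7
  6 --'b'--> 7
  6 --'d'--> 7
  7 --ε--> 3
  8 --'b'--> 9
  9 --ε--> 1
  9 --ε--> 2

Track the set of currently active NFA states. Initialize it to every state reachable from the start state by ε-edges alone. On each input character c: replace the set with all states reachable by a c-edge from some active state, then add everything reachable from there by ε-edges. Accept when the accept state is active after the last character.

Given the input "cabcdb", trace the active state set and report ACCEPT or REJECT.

initial (ε-close {0}): {0,1,2,3,4,8}
'c' @ 1: {5,6}
'a' @ 2: {3,7,8}
'b' @ 3: {1,2,3,4,8,9}  ✓accept
'c' @ 4: {5,6}
'd' @ 5: {3,7,8}
'b' @ 6: {1,2,3,4,8,9}  ✓accept
final: {1,2,3,4,8,9}; accept 1 in set

Answer: ACCEPT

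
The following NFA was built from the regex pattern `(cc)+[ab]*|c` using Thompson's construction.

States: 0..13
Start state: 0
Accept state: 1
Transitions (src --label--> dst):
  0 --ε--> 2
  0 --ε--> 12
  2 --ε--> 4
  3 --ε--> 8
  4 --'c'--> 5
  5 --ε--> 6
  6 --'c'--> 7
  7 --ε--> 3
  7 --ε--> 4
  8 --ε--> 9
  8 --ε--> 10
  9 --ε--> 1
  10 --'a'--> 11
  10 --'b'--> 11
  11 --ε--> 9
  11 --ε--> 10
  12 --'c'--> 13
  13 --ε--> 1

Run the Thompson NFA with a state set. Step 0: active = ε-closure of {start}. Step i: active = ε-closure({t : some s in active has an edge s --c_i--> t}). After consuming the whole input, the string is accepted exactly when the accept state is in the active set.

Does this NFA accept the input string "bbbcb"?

S₀ = ε-closure({0}) = {0,2,4,12}
'b' @ 1: {}  — dead — no transitions
rest 'bbcb' ignored (set empty)
after full input: {}  (accept=1 not in)

Answer: REJECT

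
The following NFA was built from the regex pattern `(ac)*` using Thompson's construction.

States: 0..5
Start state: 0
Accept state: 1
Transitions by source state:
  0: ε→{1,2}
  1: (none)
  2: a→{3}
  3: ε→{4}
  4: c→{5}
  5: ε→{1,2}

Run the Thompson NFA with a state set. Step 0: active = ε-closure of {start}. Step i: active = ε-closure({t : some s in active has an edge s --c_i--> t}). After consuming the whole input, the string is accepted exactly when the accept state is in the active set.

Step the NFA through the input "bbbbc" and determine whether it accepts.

Answer: REJECT

Derivation:
initial (ε-close {0}): {0,1,2}
'b' @ 1: {}  — state set empty
rest 'bbbc' ignored (set empty)
after full input: {}  (accept=1 not in)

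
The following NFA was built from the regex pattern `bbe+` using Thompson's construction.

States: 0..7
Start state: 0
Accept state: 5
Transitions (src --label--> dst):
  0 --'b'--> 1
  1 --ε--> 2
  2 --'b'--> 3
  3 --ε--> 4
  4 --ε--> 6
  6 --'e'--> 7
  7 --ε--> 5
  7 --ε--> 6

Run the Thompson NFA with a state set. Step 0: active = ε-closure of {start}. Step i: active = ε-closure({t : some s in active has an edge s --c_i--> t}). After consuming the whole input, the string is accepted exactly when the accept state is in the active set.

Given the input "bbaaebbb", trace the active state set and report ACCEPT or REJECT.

Answer: REJECT

Steps:
S₀ = ε-closure({0}) = {0}
'b' @ 1: {1,2}
'b' @ 2: {3,4,6}
'a' @ 3: {}  — state set empty
rest 'aebbb' ignored (set empty)
final: {}; accept 5 not in set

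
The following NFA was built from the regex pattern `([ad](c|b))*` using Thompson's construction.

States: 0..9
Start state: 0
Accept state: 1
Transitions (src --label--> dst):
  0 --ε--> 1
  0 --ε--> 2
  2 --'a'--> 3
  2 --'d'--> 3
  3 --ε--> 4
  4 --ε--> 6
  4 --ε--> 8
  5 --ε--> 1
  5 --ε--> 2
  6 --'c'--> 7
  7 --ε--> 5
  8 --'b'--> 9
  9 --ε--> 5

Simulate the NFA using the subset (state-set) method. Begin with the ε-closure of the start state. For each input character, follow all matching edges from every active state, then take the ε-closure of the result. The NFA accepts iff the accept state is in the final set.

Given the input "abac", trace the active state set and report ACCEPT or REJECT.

Answer: ACCEPT

Trace:
start: ε-closure({0}) = {0,1,2}
'a' @ 1: {3,4,6,8}
'b' @ 2: {1,2,5,9}  [accepting]
'a' @ 3: {3,4,6,8}
'c' @ 4: {1,2,5,7}  [accepting]
end set {1,2,5,7} — state 1 in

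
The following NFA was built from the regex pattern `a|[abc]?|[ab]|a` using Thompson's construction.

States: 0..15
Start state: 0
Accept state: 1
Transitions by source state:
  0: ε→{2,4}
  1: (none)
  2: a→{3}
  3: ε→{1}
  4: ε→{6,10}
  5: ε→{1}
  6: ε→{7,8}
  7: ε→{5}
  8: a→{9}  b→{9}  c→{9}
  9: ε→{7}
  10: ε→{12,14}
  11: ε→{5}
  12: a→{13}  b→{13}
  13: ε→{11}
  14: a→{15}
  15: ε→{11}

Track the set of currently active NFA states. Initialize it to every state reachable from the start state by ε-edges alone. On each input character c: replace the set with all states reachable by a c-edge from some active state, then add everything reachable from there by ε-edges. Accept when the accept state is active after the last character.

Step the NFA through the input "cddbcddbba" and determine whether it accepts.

start: ε-closure({0}) = {0,1,2,4,5,6,7,8,10,12,14}
'c' @ 1: {1,5,7,9}  (accept∈set)
'd' @ 2: {}  — dead — no transitions
rest 'dbcddbba' ignored (set empty)
final: {}; accept 1 not in set

Answer: REJECT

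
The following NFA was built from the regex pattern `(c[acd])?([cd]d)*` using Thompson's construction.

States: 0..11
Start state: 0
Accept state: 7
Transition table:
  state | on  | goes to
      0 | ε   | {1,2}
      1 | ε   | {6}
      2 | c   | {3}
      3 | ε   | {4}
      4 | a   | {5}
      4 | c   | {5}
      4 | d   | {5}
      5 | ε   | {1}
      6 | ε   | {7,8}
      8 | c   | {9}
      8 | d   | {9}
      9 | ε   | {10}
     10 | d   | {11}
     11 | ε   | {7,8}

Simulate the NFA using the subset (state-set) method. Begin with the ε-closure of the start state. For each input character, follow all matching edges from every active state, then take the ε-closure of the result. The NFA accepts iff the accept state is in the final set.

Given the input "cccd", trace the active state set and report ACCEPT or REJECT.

Answer: ACCEPT

Steps:
initial (ε-close {0}): {0,1,2,6,7,8}
'c' @ 1: {3,4,9,10}
'c' @ 2: {1,5,6,7,8}  [accepting]
'c' @ 3: {9,10}
'd' @ 4: {7,8,11}  [accepting]
after full input: {7,8,11}  (accept=7 in)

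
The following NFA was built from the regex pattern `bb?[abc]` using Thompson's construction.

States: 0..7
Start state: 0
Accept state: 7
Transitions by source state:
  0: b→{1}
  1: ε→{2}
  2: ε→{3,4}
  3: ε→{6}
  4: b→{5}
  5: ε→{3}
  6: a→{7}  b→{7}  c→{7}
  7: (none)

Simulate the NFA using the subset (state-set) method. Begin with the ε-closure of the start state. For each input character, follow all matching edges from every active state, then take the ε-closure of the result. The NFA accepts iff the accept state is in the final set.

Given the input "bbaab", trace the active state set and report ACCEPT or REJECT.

start: ε-closure({0}) = {0}
'b' @ 1: {1,2,3,4,6}
'b' @ 2: {3,5,6,7}  (accept∈set)
'a' @ 3: {7}  (accept∈set)
'a' @ 4: {}  — dead — no transitions
rest 'b' ignored (set empty)
final: {}; accept 7 not in set

Answer: REJECT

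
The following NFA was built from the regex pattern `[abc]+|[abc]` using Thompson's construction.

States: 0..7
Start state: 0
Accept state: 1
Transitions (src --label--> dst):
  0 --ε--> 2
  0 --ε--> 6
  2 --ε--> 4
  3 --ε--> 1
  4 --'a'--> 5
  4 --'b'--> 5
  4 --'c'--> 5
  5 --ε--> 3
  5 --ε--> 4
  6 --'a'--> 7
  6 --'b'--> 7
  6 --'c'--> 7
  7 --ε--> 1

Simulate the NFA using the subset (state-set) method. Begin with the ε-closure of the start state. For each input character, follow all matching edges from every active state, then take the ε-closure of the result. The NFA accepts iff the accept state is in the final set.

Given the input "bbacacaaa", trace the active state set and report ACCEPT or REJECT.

start: ε-closure({0}) = {0,2,4,6}
'b' @ 1: {1,3,4,5,7}  ✓accept
'b' @ 2: {1,3,4,5}  ✓accept
'a' @ 3: {1,3,4,5}  ✓accept
'c' @ 4: {1,3,4,5}  ✓accept
'a' @ 5: {1,3,4,5}  ✓accept
'c' @ 6: {1,3,4,5}  ✓accept
'a' @ 7: {1,3,4,5}  ✓accept
'a' @ 8: {1,3,4,5}  ✓accept
'a' @ 9: {1,3,4,5}  ✓accept
final: {1,3,4,5}; accept 1 in set

Answer: ACCEPT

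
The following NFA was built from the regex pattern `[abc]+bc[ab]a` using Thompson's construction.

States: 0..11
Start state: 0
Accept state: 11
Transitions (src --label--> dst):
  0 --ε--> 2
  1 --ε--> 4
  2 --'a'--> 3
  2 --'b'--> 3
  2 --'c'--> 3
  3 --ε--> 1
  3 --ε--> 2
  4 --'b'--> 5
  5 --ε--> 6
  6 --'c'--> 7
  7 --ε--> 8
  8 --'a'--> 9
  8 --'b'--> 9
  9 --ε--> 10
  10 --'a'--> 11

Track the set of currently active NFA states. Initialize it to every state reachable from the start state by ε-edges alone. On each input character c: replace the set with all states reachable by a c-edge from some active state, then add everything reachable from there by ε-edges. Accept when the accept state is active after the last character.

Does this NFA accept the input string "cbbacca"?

start: ε-closure({0}) = {0,2}
'c' @ 1: {1,2,3,4}
'b' @ 2: {1,2,3,4,5,6}
'b' @ 3: {1,2,3,4,5,6}
'a' @ 4: {1,2,3,4}
'c' @ 5: {1,2,3,4}
'c' @ 6: {1,2,3,4}
'a' @ 7: {1,2,3,4}
after full input: {1,2,3,4}  (accept=11 not in)

Answer: REJECT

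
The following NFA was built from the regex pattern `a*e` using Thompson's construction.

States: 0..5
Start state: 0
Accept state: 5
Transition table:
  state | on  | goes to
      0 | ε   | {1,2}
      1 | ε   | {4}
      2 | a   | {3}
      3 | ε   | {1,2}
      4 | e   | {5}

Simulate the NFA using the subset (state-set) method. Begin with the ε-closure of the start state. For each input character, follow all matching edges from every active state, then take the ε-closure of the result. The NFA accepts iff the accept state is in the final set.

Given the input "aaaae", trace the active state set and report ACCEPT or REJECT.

S₀ = ε-closure({0}) = {0,1,2,4}
'a' @ 1: {1,2,3,4}
'a' @ 2: {1,2,3,4}
'a' @ 3: {1,2,3,4}
'a' @ 4: {1,2,3,4}
'e' @ 5: {5}  [accepting]
after full input: {5}  (accept=5 in)

Answer: ACCEPT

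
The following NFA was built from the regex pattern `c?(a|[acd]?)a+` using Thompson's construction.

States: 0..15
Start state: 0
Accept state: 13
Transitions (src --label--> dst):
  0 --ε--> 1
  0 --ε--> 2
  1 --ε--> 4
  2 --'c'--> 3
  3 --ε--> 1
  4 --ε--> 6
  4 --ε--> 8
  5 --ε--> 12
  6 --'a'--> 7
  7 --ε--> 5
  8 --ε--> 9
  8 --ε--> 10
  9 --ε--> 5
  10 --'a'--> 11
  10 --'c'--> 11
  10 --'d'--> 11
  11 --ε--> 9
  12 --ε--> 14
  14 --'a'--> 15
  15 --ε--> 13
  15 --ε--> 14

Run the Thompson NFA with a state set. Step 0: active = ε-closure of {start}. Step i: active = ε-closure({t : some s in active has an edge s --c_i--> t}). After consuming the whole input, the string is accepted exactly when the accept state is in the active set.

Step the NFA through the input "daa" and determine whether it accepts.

Answer: ACCEPT

Steps:
initial (ε-close {0}): {0,1,2,4,5,6,8,9,10,12,14}
'd' @ 1: {5,9,11,12,14}
'a' @ 2: {13,14,15}  ✓accept
'a' @ 3: {13,14,15}  ✓accept
final: {13,14,15}; accept 13 in set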